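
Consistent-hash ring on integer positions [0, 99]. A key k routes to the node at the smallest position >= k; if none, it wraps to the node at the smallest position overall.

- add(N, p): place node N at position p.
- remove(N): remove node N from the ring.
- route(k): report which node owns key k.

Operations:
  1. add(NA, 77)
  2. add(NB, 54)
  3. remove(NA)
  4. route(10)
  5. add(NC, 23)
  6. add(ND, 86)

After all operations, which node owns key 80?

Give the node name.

Op 1: add NA@77 -> ring=[77:NA]
Op 2: add NB@54 -> ring=[54:NB,77:NA]
Op 3: remove NA -> ring=[54:NB]
Op 4: route key 10: smallest pos >= 10 is 54 -> NB
Op 5: add NC@23 -> ring=[23:NC,54:NB]
Op 6: add ND@86 -> ring=[23:NC,54:NB,86:ND]
Final route key 80: smallest pos >= 80 is 86 -> ND

Answer: ND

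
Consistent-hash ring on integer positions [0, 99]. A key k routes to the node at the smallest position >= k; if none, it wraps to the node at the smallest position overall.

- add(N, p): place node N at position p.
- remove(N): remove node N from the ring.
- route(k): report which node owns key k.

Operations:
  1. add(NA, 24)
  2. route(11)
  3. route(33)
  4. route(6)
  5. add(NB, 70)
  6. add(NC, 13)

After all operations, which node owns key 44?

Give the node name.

Op 1: add NA@24 -> ring=[24:NA]
Op 2: route key 11: smallest pos >= 11 is 24 -> NA
Op 3: route key 33: none >= 33, wrap to smallest pos 24 -> NA
Op 4: route key 6: smallest pos >= 6 is 24 -> NA
Op 5: add NB@70 -> ring=[24:NA,70:NB]
Op 6: add NC@13 -> ring=[13:NC,24:NA,70:NB]
Final route key 44: smallest pos >= 44 is 70 -> NB

Answer: NB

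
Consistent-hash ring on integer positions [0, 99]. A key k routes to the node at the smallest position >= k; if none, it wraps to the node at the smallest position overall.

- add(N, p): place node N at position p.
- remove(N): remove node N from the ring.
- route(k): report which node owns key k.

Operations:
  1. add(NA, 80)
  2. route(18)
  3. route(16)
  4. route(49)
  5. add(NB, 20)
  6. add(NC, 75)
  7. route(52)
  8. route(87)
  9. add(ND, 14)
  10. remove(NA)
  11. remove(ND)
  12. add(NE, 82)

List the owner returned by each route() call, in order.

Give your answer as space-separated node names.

Answer: NA NA NA NC NB

Derivation:
Op 1: add NA@80 -> ring=[80:NA]
Op 2: route key 18: smallest pos >= 18 is 80 -> NA
Op 3: route key 16: smallest pos >= 16 is 80 -> NA
Op 4: route key 49: smallest pos >= 49 is 80 -> NA
Op 5: add NB@20 -> ring=[20:NB,80:NA]
Op 6: add NC@75 -> ring=[20:NB,75:NC,80:NA]
Op 7: route key 52: smallest pos >= 52 is 75 -> NC
Op 8: route key 87: none >= 87, wrap to smallest pos 20 -> NB
Op 9: add ND@14 -> ring=[14:ND,20:NB,75:NC,80:NA]
Op 10: remove NA -> ring=[14:ND,20:NB,75:NC]
Op 11: remove ND -> ring=[20:NB,75:NC]
Op 12: add NE@82 -> ring=[20:NB,75:NC,82:NE]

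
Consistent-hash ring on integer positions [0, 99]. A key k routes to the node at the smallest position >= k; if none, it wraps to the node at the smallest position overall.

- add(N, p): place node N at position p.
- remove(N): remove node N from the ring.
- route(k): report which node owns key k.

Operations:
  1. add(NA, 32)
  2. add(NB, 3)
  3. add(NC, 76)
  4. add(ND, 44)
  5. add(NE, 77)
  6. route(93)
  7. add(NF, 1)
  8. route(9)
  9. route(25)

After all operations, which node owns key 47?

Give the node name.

Answer: NC

Derivation:
Op 1: add NA@32 -> ring=[32:NA]
Op 2: add NB@3 -> ring=[3:NB,32:NA]
Op 3: add NC@76 -> ring=[3:NB,32:NA,76:NC]
Op 4: add ND@44 -> ring=[3:NB,32:NA,44:ND,76:NC]
Op 5: add NE@77 -> ring=[3:NB,32:NA,44:ND,76:NC,77:NE]
Op 6: route key 93: none >= 93, wrap to smallest pos 3 -> NB
Op 7: add NF@1 -> ring=[1:NF,3:NB,32:NA,44:ND,76:NC,77:NE]
Op 8: route key 9: smallest pos >= 9 is 32 -> NA
Op 9: route key 25: smallest pos >= 25 is 32 -> NA
Final route key 47: smallest pos >= 47 is 76 -> NC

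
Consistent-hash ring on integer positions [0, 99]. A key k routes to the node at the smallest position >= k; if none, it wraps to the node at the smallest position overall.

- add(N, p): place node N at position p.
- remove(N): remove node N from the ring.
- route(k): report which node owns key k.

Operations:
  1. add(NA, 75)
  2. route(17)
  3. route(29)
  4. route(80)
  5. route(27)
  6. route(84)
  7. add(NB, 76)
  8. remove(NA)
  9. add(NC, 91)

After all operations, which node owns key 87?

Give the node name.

Answer: NC

Derivation:
Op 1: add NA@75 -> ring=[75:NA]
Op 2: route key 17: smallest pos >= 17 is 75 -> NA
Op 3: route key 29: smallest pos >= 29 is 75 -> NA
Op 4: route key 80: none >= 80, wrap to smallest pos 75 -> NA
Op 5: route key 27: smallest pos >= 27 is 75 -> NA
Op 6: route key 84: none >= 84, wrap to smallest pos 75 -> NA
Op 7: add NB@76 -> ring=[75:NA,76:NB]
Op 8: remove NA -> ring=[76:NB]
Op 9: add NC@91 -> ring=[76:NB,91:NC]
Final route key 87: smallest pos >= 87 is 91 -> NC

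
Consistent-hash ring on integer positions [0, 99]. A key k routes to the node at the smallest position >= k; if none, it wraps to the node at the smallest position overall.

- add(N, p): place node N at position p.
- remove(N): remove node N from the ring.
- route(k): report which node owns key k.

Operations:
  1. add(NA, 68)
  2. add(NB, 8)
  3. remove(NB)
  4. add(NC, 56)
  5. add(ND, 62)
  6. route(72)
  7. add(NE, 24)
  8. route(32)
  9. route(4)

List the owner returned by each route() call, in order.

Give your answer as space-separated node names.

Answer: NC NC NE

Derivation:
Op 1: add NA@68 -> ring=[68:NA]
Op 2: add NB@8 -> ring=[8:NB,68:NA]
Op 3: remove NB -> ring=[68:NA]
Op 4: add NC@56 -> ring=[56:NC,68:NA]
Op 5: add ND@62 -> ring=[56:NC,62:ND,68:NA]
Op 6: route key 72: none >= 72, wrap to smallest pos 56 -> NC
Op 7: add NE@24 -> ring=[24:NE,56:NC,62:ND,68:NA]
Op 8: route key 32: smallest pos >= 32 is 56 -> NC
Op 9: route key 4: smallest pos >= 4 is 24 -> NE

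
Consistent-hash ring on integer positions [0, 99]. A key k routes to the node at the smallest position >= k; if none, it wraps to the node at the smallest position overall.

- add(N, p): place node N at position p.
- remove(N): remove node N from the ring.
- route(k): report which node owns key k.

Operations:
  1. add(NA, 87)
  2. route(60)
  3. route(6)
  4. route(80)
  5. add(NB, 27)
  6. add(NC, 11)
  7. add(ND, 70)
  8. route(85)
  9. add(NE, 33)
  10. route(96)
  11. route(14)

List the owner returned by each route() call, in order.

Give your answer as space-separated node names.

Op 1: add NA@87 -> ring=[87:NA]
Op 2: route key 60: smallest pos >= 60 is 87 -> NA
Op 3: route key 6: smallest pos >= 6 is 87 -> NA
Op 4: route key 80: smallest pos >= 80 is 87 -> NA
Op 5: add NB@27 -> ring=[27:NB,87:NA]
Op 6: add NC@11 -> ring=[11:NC,27:NB,87:NA]
Op 7: add ND@70 -> ring=[11:NC,27:NB,70:ND,87:NA]
Op 8: route key 85: smallest pos >= 85 is 87 -> NA
Op 9: add NE@33 -> ring=[11:NC,27:NB,33:NE,70:ND,87:NA]
Op 10: route key 96: none >= 96, wrap to smallest pos 11 -> NC
Op 11: route key 14: smallest pos >= 14 is 27 -> NB

Answer: NA NA NA NA NC NB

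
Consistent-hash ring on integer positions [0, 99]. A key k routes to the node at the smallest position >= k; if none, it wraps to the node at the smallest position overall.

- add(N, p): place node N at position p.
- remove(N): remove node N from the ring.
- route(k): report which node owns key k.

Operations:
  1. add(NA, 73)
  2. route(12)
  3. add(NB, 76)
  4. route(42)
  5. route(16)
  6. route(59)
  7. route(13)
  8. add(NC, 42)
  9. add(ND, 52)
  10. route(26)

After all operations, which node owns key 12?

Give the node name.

Answer: NC

Derivation:
Op 1: add NA@73 -> ring=[73:NA]
Op 2: route key 12: smallest pos >= 12 is 73 -> NA
Op 3: add NB@76 -> ring=[73:NA,76:NB]
Op 4: route key 42: smallest pos >= 42 is 73 -> NA
Op 5: route key 16: smallest pos >= 16 is 73 -> NA
Op 6: route key 59: smallest pos >= 59 is 73 -> NA
Op 7: route key 13: smallest pos >= 13 is 73 -> NA
Op 8: add NC@42 -> ring=[42:NC,73:NA,76:NB]
Op 9: add ND@52 -> ring=[42:NC,52:ND,73:NA,76:NB]
Op 10: route key 26: smallest pos >= 26 is 42 -> NC
Final route key 12: smallest pos >= 12 is 42 -> NC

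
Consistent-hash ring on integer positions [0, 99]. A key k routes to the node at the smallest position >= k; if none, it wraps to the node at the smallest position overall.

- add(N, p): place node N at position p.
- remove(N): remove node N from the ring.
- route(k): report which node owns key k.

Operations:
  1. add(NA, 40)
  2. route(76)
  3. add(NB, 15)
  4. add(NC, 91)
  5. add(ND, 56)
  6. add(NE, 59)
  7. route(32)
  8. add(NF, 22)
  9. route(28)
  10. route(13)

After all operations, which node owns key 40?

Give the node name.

Answer: NA

Derivation:
Op 1: add NA@40 -> ring=[40:NA]
Op 2: route key 76: none >= 76, wrap to smallest pos 40 -> NA
Op 3: add NB@15 -> ring=[15:NB,40:NA]
Op 4: add NC@91 -> ring=[15:NB,40:NA,91:NC]
Op 5: add ND@56 -> ring=[15:NB,40:NA,56:ND,91:NC]
Op 6: add NE@59 -> ring=[15:NB,40:NA,56:ND,59:NE,91:NC]
Op 7: route key 32: smallest pos >= 32 is 40 -> NA
Op 8: add NF@22 -> ring=[15:NB,22:NF,40:NA,56:ND,59:NE,91:NC]
Op 9: route key 28: smallest pos >= 28 is 40 -> NA
Op 10: route key 13: smallest pos >= 13 is 15 -> NB
Final route key 40: smallest pos >= 40 is 40 -> NA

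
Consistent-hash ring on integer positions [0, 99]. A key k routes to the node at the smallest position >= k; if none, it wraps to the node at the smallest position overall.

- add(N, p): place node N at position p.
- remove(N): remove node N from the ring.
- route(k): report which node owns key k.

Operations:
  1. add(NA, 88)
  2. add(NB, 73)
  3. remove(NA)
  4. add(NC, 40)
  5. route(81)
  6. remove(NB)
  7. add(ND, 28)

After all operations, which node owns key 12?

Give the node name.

Answer: ND

Derivation:
Op 1: add NA@88 -> ring=[88:NA]
Op 2: add NB@73 -> ring=[73:NB,88:NA]
Op 3: remove NA -> ring=[73:NB]
Op 4: add NC@40 -> ring=[40:NC,73:NB]
Op 5: route key 81: none >= 81, wrap to smallest pos 40 -> NC
Op 6: remove NB -> ring=[40:NC]
Op 7: add ND@28 -> ring=[28:ND,40:NC]
Final route key 12: smallest pos >= 12 is 28 -> ND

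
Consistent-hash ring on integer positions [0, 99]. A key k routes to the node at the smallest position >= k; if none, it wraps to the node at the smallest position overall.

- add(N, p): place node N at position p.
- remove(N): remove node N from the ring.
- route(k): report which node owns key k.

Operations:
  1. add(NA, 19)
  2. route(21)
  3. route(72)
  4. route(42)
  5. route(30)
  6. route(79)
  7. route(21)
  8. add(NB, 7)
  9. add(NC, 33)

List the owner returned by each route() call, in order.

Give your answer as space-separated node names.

Answer: NA NA NA NA NA NA

Derivation:
Op 1: add NA@19 -> ring=[19:NA]
Op 2: route key 21: none >= 21, wrap to smallest pos 19 -> NA
Op 3: route key 72: none >= 72, wrap to smallest pos 19 -> NA
Op 4: route key 42: none >= 42, wrap to smallest pos 19 -> NA
Op 5: route key 30: none >= 30, wrap to smallest pos 19 -> NA
Op 6: route key 79: none >= 79, wrap to smallest pos 19 -> NA
Op 7: route key 21: none >= 21, wrap to smallest pos 19 -> NA
Op 8: add NB@7 -> ring=[7:NB,19:NA]
Op 9: add NC@33 -> ring=[7:NB,19:NA,33:NC]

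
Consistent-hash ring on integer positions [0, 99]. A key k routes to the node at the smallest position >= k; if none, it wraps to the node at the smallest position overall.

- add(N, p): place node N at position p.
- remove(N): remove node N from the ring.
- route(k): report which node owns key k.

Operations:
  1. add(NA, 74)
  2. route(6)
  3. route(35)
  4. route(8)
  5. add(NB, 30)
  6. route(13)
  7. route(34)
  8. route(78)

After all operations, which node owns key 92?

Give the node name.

Op 1: add NA@74 -> ring=[74:NA]
Op 2: route key 6: smallest pos >= 6 is 74 -> NA
Op 3: route key 35: smallest pos >= 35 is 74 -> NA
Op 4: route key 8: smallest pos >= 8 is 74 -> NA
Op 5: add NB@30 -> ring=[30:NB,74:NA]
Op 6: route key 13: smallest pos >= 13 is 30 -> NB
Op 7: route key 34: smallest pos >= 34 is 74 -> NA
Op 8: route key 78: none >= 78, wrap to smallest pos 30 -> NB
Final route key 92: none >= 92, wrap to smallest pos 30 -> NB

Answer: NB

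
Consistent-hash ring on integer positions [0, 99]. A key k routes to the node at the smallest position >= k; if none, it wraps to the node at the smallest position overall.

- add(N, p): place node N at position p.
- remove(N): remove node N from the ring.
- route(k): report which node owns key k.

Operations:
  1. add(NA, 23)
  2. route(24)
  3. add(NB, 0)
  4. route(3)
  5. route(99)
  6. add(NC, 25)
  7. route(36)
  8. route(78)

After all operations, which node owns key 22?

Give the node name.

Op 1: add NA@23 -> ring=[23:NA]
Op 2: route key 24: none >= 24, wrap to smallest pos 23 -> NA
Op 3: add NB@0 -> ring=[0:NB,23:NA]
Op 4: route key 3: smallest pos >= 3 is 23 -> NA
Op 5: route key 99: none >= 99, wrap to smallest pos 0 -> NB
Op 6: add NC@25 -> ring=[0:NB,23:NA,25:NC]
Op 7: route key 36: none >= 36, wrap to smallest pos 0 -> NB
Op 8: route key 78: none >= 78, wrap to smallest pos 0 -> NB
Final route key 22: smallest pos >= 22 is 23 -> NA

Answer: NA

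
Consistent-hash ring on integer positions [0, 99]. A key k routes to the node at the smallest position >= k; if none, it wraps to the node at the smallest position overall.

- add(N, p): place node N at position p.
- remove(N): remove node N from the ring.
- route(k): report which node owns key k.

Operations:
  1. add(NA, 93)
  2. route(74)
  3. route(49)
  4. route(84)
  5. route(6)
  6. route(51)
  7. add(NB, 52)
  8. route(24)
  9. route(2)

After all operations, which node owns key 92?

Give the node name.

Op 1: add NA@93 -> ring=[93:NA]
Op 2: route key 74: smallest pos >= 74 is 93 -> NA
Op 3: route key 49: smallest pos >= 49 is 93 -> NA
Op 4: route key 84: smallest pos >= 84 is 93 -> NA
Op 5: route key 6: smallest pos >= 6 is 93 -> NA
Op 6: route key 51: smallest pos >= 51 is 93 -> NA
Op 7: add NB@52 -> ring=[52:NB,93:NA]
Op 8: route key 24: smallest pos >= 24 is 52 -> NB
Op 9: route key 2: smallest pos >= 2 is 52 -> NB
Final route key 92: smallest pos >= 92 is 93 -> NA

Answer: NA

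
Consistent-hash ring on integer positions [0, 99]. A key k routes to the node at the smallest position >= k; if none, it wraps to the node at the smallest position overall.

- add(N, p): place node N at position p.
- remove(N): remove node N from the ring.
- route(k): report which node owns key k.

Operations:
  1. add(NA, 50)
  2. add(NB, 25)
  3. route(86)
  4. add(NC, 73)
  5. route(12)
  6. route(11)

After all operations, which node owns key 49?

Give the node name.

Op 1: add NA@50 -> ring=[50:NA]
Op 2: add NB@25 -> ring=[25:NB,50:NA]
Op 3: route key 86: none >= 86, wrap to smallest pos 25 -> NB
Op 4: add NC@73 -> ring=[25:NB,50:NA,73:NC]
Op 5: route key 12: smallest pos >= 12 is 25 -> NB
Op 6: route key 11: smallest pos >= 11 is 25 -> NB
Final route key 49: smallest pos >= 49 is 50 -> NA

Answer: NA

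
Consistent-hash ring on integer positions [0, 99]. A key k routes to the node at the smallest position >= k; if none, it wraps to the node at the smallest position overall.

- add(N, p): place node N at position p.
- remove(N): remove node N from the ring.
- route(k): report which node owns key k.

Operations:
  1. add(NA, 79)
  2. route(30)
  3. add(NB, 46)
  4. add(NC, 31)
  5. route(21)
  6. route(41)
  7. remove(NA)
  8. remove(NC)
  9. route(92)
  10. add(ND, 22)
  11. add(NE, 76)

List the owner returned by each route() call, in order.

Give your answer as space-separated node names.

Answer: NA NC NB NB

Derivation:
Op 1: add NA@79 -> ring=[79:NA]
Op 2: route key 30: smallest pos >= 30 is 79 -> NA
Op 3: add NB@46 -> ring=[46:NB,79:NA]
Op 4: add NC@31 -> ring=[31:NC,46:NB,79:NA]
Op 5: route key 21: smallest pos >= 21 is 31 -> NC
Op 6: route key 41: smallest pos >= 41 is 46 -> NB
Op 7: remove NA -> ring=[31:NC,46:NB]
Op 8: remove NC -> ring=[46:NB]
Op 9: route key 92: none >= 92, wrap to smallest pos 46 -> NB
Op 10: add ND@22 -> ring=[22:ND,46:NB]
Op 11: add NE@76 -> ring=[22:ND,46:NB,76:NE]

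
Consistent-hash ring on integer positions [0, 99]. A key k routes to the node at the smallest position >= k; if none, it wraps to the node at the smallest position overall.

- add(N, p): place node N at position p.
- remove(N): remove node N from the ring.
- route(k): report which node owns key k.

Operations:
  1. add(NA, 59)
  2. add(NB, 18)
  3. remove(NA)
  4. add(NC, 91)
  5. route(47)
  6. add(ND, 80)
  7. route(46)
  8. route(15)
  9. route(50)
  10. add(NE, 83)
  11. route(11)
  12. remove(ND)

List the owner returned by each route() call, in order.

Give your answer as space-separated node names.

Answer: NC ND NB ND NB

Derivation:
Op 1: add NA@59 -> ring=[59:NA]
Op 2: add NB@18 -> ring=[18:NB,59:NA]
Op 3: remove NA -> ring=[18:NB]
Op 4: add NC@91 -> ring=[18:NB,91:NC]
Op 5: route key 47: smallest pos >= 47 is 91 -> NC
Op 6: add ND@80 -> ring=[18:NB,80:ND,91:NC]
Op 7: route key 46: smallest pos >= 46 is 80 -> ND
Op 8: route key 15: smallest pos >= 15 is 18 -> NB
Op 9: route key 50: smallest pos >= 50 is 80 -> ND
Op 10: add NE@83 -> ring=[18:NB,80:ND,83:NE,91:NC]
Op 11: route key 11: smallest pos >= 11 is 18 -> NB
Op 12: remove ND -> ring=[18:NB,83:NE,91:NC]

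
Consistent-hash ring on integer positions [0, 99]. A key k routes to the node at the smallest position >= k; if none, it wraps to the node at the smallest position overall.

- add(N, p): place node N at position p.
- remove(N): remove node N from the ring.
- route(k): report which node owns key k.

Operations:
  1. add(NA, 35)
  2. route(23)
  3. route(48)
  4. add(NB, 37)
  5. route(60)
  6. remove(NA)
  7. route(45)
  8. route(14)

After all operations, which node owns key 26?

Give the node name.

Op 1: add NA@35 -> ring=[35:NA]
Op 2: route key 23: smallest pos >= 23 is 35 -> NA
Op 3: route key 48: none >= 48, wrap to smallest pos 35 -> NA
Op 4: add NB@37 -> ring=[35:NA,37:NB]
Op 5: route key 60: none >= 60, wrap to smallest pos 35 -> NA
Op 6: remove NA -> ring=[37:NB]
Op 7: route key 45: none >= 45, wrap to smallest pos 37 -> NB
Op 8: route key 14: smallest pos >= 14 is 37 -> NB
Final route key 26: smallest pos >= 26 is 37 -> NB

Answer: NB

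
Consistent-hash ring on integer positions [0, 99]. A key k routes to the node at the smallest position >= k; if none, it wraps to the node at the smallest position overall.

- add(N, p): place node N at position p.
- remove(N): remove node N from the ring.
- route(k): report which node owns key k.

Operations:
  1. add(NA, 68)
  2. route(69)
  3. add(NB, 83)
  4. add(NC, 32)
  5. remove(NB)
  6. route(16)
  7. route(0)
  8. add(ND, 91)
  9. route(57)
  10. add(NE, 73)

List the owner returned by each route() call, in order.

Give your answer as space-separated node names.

Answer: NA NC NC NA

Derivation:
Op 1: add NA@68 -> ring=[68:NA]
Op 2: route key 69: none >= 69, wrap to smallest pos 68 -> NA
Op 3: add NB@83 -> ring=[68:NA,83:NB]
Op 4: add NC@32 -> ring=[32:NC,68:NA,83:NB]
Op 5: remove NB -> ring=[32:NC,68:NA]
Op 6: route key 16: smallest pos >= 16 is 32 -> NC
Op 7: route key 0: smallest pos >= 0 is 32 -> NC
Op 8: add ND@91 -> ring=[32:NC,68:NA,91:ND]
Op 9: route key 57: smallest pos >= 57 is 68 -> NA
Op 10: add NE@73 -> ring=[32:NC,68:NA,73:NE,91:ND]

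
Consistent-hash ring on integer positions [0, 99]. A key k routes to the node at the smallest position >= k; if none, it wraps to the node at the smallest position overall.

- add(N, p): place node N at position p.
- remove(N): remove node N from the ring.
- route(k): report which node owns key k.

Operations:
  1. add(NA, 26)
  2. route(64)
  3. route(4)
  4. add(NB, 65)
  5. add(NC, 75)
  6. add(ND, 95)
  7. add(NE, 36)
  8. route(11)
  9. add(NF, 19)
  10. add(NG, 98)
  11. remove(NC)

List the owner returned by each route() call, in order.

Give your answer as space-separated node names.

Answer: NA NA NA

Derivation:
Op 1: add NA@26 -> ring=[26:NA]
Op 2: route key 64: none >= 64, wrap to smallest pos 26 -> NA
Op 3: route key 4: smallest pos >= 4 is 26 -> NA
Op 4: add NB@65 -> ring=[26:NA,65:NB]
Op 5: add NC@75 -> ring=[26:NA,65:NB,75:NC]
Op 6: add ND@95 -> ring=[26:NA,65:NB,75:NC,95:ND]
Op 7: add NE@36 -> ring=[26:NA,36:NE,65:NB,75:NC,95:ND]
Op 8: route key 11: smallest pos >= 11 is 26 -> NA
Op 9: add NF@19 -> ring=[19:NF,26:NA,36:NE,65:NB,75:NC,95:ND]
Op 10: add NG@98 -> ring=[19:NF,26:NA,36:NE,65:NB,75:NC,95:ND,98:NG]
Op 11: remove NC -> ring=[19:NF,26:NA,36:NE,65:NB,95:ND,98:NG]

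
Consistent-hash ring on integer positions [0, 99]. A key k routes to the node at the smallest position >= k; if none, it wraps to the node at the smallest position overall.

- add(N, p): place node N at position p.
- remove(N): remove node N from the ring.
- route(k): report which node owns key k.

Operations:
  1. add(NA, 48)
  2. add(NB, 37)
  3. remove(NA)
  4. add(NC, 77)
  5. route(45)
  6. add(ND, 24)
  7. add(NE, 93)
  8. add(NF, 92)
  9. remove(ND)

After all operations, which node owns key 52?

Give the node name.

Op 1: add NA@48 -> ring=[48:NA]
Op 2: add NB@37 -> ring=[37:NB,48:NA]
Op 3: remove NA -> ring=[37:NB]
Op 4: add NC@77 -> ring=[37:NB,77:NC]
Op 5: route key 45: smallest pos >= 45 is 77 -> NC
Op 6: add ND@24 -> ring=[24:ND,37:NB,77:NC]
Op 7: add NE@93 -> ring=[24:ND,37:NB,77:NC,93:NE]
Op 8: add NF@92 -> ring=[24:ND,37:NB,77:NC,92:NF,93:NE]
Op 9: remove ND -> ring=[37:NB,77:NC,92:NF,93:NE]
Final route key 52: smallest pos >= 52 is 77 -> NC

Answer: NC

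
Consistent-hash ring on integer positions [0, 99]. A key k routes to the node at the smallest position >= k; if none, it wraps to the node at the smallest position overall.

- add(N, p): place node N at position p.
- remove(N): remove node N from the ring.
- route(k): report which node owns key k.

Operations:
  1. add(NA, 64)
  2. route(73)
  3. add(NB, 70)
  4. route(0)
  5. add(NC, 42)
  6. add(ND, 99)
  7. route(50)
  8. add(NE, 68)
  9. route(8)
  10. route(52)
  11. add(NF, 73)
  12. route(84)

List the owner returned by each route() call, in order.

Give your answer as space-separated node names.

Answer: NA NA NA NC NA ND

Derivation:
Op 1: add NA@64 -> ring=[64:NA]
Op 2: route key 73: none >= 73, wrap to smallest pos 64 -> NA
Op 3: add NB@70 -> ring=[64:NA,70:NB]
Op 4: route key 0: smallest pos >= 0 is 64 -> NA
Op 5: add NC@42 -> ring=[42:NC,64:NA,70:NB]
Op 6: add ND@99 -> ring=[42:NC,64:NA,70:NB,99:ND]
Op 7: route key 50: smallest pos >= 50 is 64 -> NA
Op 8: add NE@68 -> ring=[42:NC,64:NA,68:NE,70:NB,99:ND]
Op 9: route key 8: smallest pos >= 8 is 42 -> NC
Op 10: route key 52: smallest pos >= 52 is 64 -> NA
Op 11: add NF@73 -> ring=[42:NC,64:NA,68:NE,70:NB,73:NF,99:ND]
Op 12: route key 84: smallest pos >= 84 is 99 -> ND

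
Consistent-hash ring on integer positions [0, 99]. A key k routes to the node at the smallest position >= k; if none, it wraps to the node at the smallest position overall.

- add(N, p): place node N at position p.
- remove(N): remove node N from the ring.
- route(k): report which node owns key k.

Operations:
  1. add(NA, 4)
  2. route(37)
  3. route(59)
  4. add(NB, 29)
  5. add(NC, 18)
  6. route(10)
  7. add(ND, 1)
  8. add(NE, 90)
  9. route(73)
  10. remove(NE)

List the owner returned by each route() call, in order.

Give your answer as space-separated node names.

Answer: NA NA NC NE

Derivation:
Op 1: add NA@4 -> ring=[4:NA]
Op 2: route key 37: none >= 37, wrap to smallest pos 4 -> NA
Op 3: route key 59: none >= 59, wrap to smallest pos 4 -> NA
Op 4: add NB@29 -> ring=[4:NA,29:NB]
Op 5: add NC@18 -> ring=[4:NA,18:NC,29:NB]
Op 6: route key 10: smallest pos >= 10 is 18 -> NC
Op 7: add ND@1 -> ring=[1:ND,4:NA,18:NC,29:NB]
Op 8: add NE@90 -> ring=[1:ND,4:NA,18:NC,29:NB,90:NE]
Op 9: route key 73: smallest pos >= 73 is 90 -> NE
Op 10: remove NE -> ring=[1:ND,4:NA,18:NC,29:NB]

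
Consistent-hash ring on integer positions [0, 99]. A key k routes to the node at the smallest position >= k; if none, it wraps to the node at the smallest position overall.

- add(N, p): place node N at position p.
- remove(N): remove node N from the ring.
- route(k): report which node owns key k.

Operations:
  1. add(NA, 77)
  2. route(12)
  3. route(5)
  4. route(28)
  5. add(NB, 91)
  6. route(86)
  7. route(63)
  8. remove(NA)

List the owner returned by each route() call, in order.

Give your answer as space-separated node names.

Op 1: add NA@77 -> ring=[77:NA]
Op 2: route key 12: smallest pos >= 12 is 77 -> NA
Op 3: route key 5: smallest pos >= 5 is 77 -> NA
Op 4: route key 28: smallest pos >= 28 is 77 -> NA
Op 5: add NB@91 -> ring=[77:NA,91:NB]
Op 6: route key 86: smallest pos >= 86 is 91 -> NB
Op 7: route key 63: smallest pos >= 63 is 77 -> NA
Op 8: remove NA -> ring=[91:NB]

Answer: NA NA NA NB NA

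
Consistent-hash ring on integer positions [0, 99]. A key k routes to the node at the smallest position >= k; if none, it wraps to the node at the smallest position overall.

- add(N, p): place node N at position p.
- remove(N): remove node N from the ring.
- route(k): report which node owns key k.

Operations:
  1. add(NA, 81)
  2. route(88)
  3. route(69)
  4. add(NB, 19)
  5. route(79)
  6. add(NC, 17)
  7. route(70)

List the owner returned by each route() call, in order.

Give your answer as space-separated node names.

Op 1: add NA@81 -> ring=[81:NA]
Op 2: route key 88: none >= 88, wrap to smallest pos 81 -> NA
Op 3: route key 69: smallest pos >= 69 is 81 -> NA
Op 4: add NB@19 -> ring=[19:NB,81:NA]
Op 5: route key 79: smallest pos >= 79 is 81 -> NA
Op 6: add NC@17 -> ring=[17:NC,19:NB,81:NA]
Op 7: route key 70: smallest pos >= 70 is 81 -> NA

Answer: NA NA NA NA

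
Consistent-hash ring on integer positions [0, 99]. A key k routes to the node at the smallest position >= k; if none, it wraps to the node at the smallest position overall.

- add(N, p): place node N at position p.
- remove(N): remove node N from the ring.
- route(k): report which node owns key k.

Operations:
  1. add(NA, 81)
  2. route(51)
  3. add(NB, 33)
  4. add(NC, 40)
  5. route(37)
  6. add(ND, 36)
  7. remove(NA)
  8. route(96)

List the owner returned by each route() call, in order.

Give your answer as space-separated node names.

Answer: NA NC NB

Derivation:
Op 1: add NA@81 -> ring=[81:NA]
Op 2: route key 51: smallest pos >= 51 is 81 -> NA
Op 3: add NB@33 -> ring=[33:NB,81:NA]
Op 4: add NC@40 -> ring=[33:NB,40:NC,81:NA]
Op 5: route key 37: smallest pos >= 37 is 40 -> NC
Op 6: add ND@36 -> ring=[33:NB,36:ND,40:NC,81:NA]
Op 7: remove NA -> ring=[33:NB,36:ND,40:NC]
Op 8: route key 96: none >= 96, wrap to smallest pos 33 -> NB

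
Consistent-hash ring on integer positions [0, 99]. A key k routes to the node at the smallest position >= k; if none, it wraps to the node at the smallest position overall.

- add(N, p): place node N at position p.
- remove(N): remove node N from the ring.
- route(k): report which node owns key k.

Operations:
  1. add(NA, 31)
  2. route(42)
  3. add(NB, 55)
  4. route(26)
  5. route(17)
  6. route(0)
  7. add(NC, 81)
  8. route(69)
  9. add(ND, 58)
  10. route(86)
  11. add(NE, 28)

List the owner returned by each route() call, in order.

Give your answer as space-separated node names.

Op 1: add NA@31 -> ring=[31:NA]
Op 2: route key 42: none >= 42, wrap to smallest pos 31 -> NA
Op 3: add NB@55 -> ring=[31:NA,55:NB]
Op 4: route key 26: smallest pos >= 26 is 31 -> NA
Op 5: route key 17: smallest pos >= 17 is 31 -> NA
Op 6: route key 0: smallest pos >= 0 is 31 -> NA
Op 7: add NC@81 -> ring=[31:NA,55:NB,81:NC]
Op 8: route key 69: smallest pos >= 69 is 81 -> NC
Op 9: add ND@58 -> ring=[31:NA,55:NB,58:ND,81:NC]
Op 10: route key 86: none >= 86, wrap to smallest pos 31 -> NA
Op 11: add NE@28 -> ring=[28:NE,31:NA,55:NB,58:ND,81:NC]

Answer: NA NA NA NA NC NA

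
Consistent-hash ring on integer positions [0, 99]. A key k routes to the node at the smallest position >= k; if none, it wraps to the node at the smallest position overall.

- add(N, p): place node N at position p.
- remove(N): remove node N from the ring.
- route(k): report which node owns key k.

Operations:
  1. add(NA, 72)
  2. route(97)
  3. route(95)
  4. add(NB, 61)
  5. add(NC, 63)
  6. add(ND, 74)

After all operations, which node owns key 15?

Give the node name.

Answer: NB

Derivation:
Op 1: add NA@72 -> ring=[72:NA]
Op 2: route key 97: none >= 97, wrap to smallest pos 72 -> NA
Op 3: route key 95: none >= 95, wrap to smallest pos 72 -> NA
Op 4: add NB@61 -> ring=[61:NB,72:NA]
Op 5: add NC@63 -> ring=[61:NB,63:NC,72:NA]
Op 6: add ND@74 -> ring=[61:NB,63:NC,72:NA,74:ND]
Final route key 15: smallest pos >= 15 is 61 -> NB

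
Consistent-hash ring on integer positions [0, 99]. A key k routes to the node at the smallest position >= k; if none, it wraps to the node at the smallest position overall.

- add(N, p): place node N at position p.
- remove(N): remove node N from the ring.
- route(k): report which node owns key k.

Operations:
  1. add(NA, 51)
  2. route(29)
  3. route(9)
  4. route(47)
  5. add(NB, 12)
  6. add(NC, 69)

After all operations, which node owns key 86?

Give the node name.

Answer: NB

Derivation:
Op 1: add NA@51 -> ring=[51:NA]
Op 2: route key 29: smallest pos >= 29 is 51 -> NA
Op 3: route key 9: smallest pos >= 9 is 51 -> NA
Op 4: route key 47: smallest pos >= 47 is 51 -> NA
Op 5: add NB@12 -> ring=[12:NB,51:NA]
Op 6: add NC@69 -> ring=[12:NB,51:NA,69:NC]
Final route key 86: none >= 86, wrap to smallest pos 12 -> NB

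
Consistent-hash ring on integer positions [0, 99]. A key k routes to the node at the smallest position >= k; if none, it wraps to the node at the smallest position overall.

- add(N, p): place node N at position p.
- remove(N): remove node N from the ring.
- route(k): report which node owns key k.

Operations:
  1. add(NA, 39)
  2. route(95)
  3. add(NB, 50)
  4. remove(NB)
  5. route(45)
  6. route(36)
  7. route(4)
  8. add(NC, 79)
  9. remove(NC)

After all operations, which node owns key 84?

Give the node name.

Op 1: add NA@39 -> ring=[39:NA]
Op 2: route key 95: none >= 95, wrap to smallest pos 39 -> NA
Op 3: add NB@50 -> ring=[39:NA,50:NB]
Op 4: remove NB -> ring=[39:NA]
Op 5: route key 45: none >= 45, wrap to smallest pos 39 -> NA
Op 6: route key 36: smallest pos >= 36 is 39 -> NA
Op 7: route key 4: smallest pos >= 4 is 39 -> NA
Op 8: add NC@79 -> ring=[39:NA,79:NC]
Op 9: remove NC -> ring=[39:NA]
Final route key 84: none >= 84, wrap to smallest pos 39 -> NA

Answer: NA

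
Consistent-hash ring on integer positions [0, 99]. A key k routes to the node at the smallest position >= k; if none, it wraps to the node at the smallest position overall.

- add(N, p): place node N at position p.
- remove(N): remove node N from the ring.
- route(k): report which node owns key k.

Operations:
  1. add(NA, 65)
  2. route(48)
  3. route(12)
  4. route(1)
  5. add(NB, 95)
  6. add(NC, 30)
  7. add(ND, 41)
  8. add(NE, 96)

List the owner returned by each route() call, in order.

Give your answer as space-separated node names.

Answer: NA NA NA

Derivation:
Op 1: add NA@65 -> ring=[65:NA]
Op 2: route key 48: smallest pos >= 48 is 65 -> NA
Op 3: route key 12: smallest pos >= 12 is 65 -> NA
Op 4: route key 1: smallest pos >= 1 is 65 -> NA
Op 5: add NB@95 -> ring=[65:NA,95:NB]
Op 6: add NC@30 -> ring=[30:NC,65:NA,95:NB]
Op 7: add ND@41 -> ring=[30:NC,41:ND,65:NA,95:NB]
Op 8: add NE@96 -> ring=[30:NC,41:ND,65:NA,95:NB,96:NE]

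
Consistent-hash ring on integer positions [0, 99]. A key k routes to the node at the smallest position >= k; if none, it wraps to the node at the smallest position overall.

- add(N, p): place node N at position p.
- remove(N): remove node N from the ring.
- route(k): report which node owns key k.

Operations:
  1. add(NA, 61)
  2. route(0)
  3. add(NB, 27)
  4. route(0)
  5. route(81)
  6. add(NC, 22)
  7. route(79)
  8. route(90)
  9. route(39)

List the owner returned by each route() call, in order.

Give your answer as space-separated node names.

Op 1: add NA@61 -> ring=[61:NA]
Op 2: route key 0: smallest pos >= 0 is 61 -> NA
Op 3: add NB@27 -> ring=[27:NB,61:NA]
Op 4: route key 0: smallest pos >= 0 is 27 -> NB
Op 5: route key 81: none >= 81, wrap to smallest pos 27 -> NB
Op 6: add NC@22 -> ring=[22:NC,27:NB,61:NA]
Op 7: route key 79: none >= 79, wrap to smallest pos 22 -> NC
Op 8: route key 90: none >= 90, wrap to smallest pos 22 -> NC
Op 9: route key 39: smallest pos >= 39 is 61 -> NA

Answer: NA NB NB NC NC NA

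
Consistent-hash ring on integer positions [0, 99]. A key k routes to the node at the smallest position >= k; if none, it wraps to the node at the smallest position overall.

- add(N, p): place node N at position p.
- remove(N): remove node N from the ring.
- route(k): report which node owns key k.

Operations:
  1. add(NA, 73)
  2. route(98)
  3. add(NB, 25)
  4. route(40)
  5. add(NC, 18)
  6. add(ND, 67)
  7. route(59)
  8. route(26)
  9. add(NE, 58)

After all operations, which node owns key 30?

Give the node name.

Op 1: add NA@73 -> ring=[73:NA]
Op 2: route key 98: none >= 98, wrap to smallest pos 73 -> NA
Op 3: add NB@25 -> ring=[25:NB,73:NA]
Op 4: route key 40: smallest pos >= 40 is 73 -> NA
Op 5: add NC@18 -> ring=[18:NC,25:NB,73:NA]
Op 6: add ND@67 -> ring=[18:NC,25:NB,67:ND,73:NA]
Op 7: route key 59: smallest pos >= 59 is 67 -> ND
Op 8: route key 26: smallest pos >= 26 is 67 -> ND
Op 9: add NE@58 -> ring=[18:NC,25:NB,58:NE,67:ND,73:NA]
Final route key 30: smallest pos >= 30 is 58 -> NE

Answer: NE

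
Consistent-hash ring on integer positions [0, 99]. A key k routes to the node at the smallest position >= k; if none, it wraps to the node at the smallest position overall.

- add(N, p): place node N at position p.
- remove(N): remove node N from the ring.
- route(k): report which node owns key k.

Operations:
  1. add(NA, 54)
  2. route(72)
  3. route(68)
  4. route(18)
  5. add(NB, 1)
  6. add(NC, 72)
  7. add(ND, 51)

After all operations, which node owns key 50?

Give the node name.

Answer: ND

Derivation:
Op 1: add NA@54 -> ring=[54:NA]
Op 2: route key 72: none >= 72, wrap to smallest pos 54 -> NA
Op 3: route key 68: none >= 68, wrap to smallest pos 54 -> NA
Op 4: route key 18: smallest pos >= 18 is 54 -> NA
Op 5: add NB@1 -> ring=[1:NB,54:NA]
Op 6: add NC@72 -> ring=[1:NB,54:NA,72:NC]
Op 7: add ND@51 -> ring=[1:NB,51:ND,54:NA,72:NC]
Final route key 50: smallest pos >= 50 is 51 -> ND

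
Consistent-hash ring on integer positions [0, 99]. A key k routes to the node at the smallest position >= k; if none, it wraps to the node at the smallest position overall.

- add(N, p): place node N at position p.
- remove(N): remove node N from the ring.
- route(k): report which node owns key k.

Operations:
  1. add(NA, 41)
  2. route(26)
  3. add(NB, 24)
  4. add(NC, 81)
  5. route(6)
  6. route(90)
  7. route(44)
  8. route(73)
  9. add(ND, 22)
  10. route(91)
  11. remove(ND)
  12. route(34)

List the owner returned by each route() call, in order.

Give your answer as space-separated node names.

Answer: NA NB NB NC NC ND NA

Derivation:
Op 1: add NA@41 -> ring=[41:NA]
Op 2: route key 26: smallest pos >= 26 is 41 -> NA
Op 3: add NB@24 -> ring=[24:NB,41:NA]
Op 4: add NC@81 -> ring=[24:NB,41:NA,81:NC]
Op 5: route key 6: smallest pos >= 6 is 24 -> NB
Op 6: route key 90: none >= 90, wrap to smallest pos 24 -> NB
Op 7: route key 44: smallest pos >= 44 is 81 -> NC
Op 8: route key 73: smallest pos >= 73 is 81 -> NC
Op 9: add ND@22 -> ring=[22:ND,24:NB,41:NA,81:NC]
Op 10: route key 91: none >= 91, wrap to smallest pos 22 -> ND
Op 11: remove ND -> ring=[24:NB,41:NA,81:NC]
Op 12: route key 34: smallest pos >= 34 is 41 -> NA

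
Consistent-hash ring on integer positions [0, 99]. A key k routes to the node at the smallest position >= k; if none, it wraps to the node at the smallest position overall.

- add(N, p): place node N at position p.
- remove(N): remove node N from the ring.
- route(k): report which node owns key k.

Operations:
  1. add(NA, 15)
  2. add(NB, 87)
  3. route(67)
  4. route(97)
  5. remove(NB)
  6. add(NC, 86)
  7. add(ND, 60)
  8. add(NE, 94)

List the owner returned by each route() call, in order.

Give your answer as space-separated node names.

Op 1: add NA@15 -> ring=[15:NA]
Op 2: add NB@87 -> ring=[15:NA,87:NB]
Op 3: route key 67: smallest pos >= 67 is 87 -> NB
Op 4: route key 97: none >= 97, wrap to smallest pos 15 -> NA
Op 5: remove NB -> ring=[15:NA]
Op 6: add NC@86 -> ring=[15:NA,86:NC]
Op 7: add ND@60 -> ring=[15:NA,60:ND,86:NC]
Op 8: add NE@94 -> ring=[15:NA,60:ND,86:NC,94:NE]

Answer: NB NA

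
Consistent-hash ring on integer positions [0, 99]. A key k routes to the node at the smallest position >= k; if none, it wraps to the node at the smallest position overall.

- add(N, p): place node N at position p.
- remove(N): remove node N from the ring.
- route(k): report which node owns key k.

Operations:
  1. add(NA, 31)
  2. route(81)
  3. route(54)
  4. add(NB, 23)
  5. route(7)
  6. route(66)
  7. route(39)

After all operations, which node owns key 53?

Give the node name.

Op 1: add NA@31 -> ring=[31:NA]
Op 2: route key 81: none >= 81, wrap to smallest pos 31 -> NA
Op 3: route key 54: none >= 54, wrap to smallest pos 31 -> NA
Op 4: add NB@23 -> ring=[23:NB,31:NA]
Op 5: route key 7: smallest pos >= 7 is 23 -> NB
Op 6: route key 66: none >= 66, wrap to smallest pos 23 -> NB
Op 7: route key 39: none >= 39, wrap to smallest pos 23 -> NB
Final route key 53: none >= 53, wrap to smallest pos 23 -> NB

Answer: NB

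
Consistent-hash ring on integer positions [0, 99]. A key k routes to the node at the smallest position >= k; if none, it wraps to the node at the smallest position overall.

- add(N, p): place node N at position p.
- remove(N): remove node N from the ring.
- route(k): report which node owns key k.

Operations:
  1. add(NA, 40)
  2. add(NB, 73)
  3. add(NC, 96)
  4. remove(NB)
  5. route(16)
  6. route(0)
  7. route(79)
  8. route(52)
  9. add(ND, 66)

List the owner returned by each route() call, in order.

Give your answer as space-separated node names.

Answer: NA NA NC NC

Derivation:
Op 1: add NA@40 -> ring=[40:NA]
Op 2: add NB@73 -> ring=[40:NA,73:NB]
Op 3: add NC@96 -> ring=[40:NA,73:NB,96:NC]
Op 4: remove NB -> ring=[40:NA,96:NC]
Op 5: route key 16: smallest pos >= 16 is 40 -> NA
Op 6: route key 0: smallest pos >= 0 is 40 -> NA
Op 7: route key 79: smallest pos >= 79 is 96 -> NC
Op 8: route key 52: smallest pos >= 52 is 96 -> NC
Op 9: add ND@66 -> ring=[40:NA,66:ND,96:NC]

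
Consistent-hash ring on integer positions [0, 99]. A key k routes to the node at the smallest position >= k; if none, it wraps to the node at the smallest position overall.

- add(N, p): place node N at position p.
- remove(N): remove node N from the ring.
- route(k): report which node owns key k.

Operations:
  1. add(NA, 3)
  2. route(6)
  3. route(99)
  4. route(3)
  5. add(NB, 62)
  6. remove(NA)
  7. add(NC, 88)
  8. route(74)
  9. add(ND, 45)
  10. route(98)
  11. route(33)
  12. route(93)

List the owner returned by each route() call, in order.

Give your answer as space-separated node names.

Op 1: add NA@3 -> ring=[3:NA]
Op 2: route key 6: none >= 6, wrap to smallest pos 3 -> NA
Op 3: route key 99: none >= 99, wrap to smallest pos 3 -> NA
Op 4: route key 3: smallest pos >= 3 is 3 -> NA
Op 5: add NB@62 -> ring=[3:NA,62:NB]
Op 6: remove NA -> ring=[62:NB]
Op 7: add NC@88 -> ring=[62:NB,88:NC]
Op 8: route key 74: smallest pos >= 74 is 88 -> NC
Op 9: add ND@45 -> ring=[45:ND,62:NB,88:NC]
Op 10: route key 98: none >= 98, wrap to smallest pos 45 -> ND
Op 11: route key 33: smallest pos >= 33 is 45 -> ND
Op 12: route key 93: none >= 93, wrap to smallest pos 45 -> ND

Answer: NA NA NA NC ND ND ND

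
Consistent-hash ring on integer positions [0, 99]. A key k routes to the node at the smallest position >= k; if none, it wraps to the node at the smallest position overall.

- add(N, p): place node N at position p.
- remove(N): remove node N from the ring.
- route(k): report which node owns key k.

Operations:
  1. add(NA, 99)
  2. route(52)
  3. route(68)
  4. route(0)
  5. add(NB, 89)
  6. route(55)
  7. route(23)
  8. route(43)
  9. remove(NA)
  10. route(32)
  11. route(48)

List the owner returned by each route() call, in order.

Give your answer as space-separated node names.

Op 1: add NA@99 -> ring=[99:NA]
Op 2: route key 52: smallest pos >= 52 is 99 -> NA
Op 3: route key 68: smallest pos >= 68 is 99 -> NA
Op 4: route key 0: smallest pos >= 0 is 99 -> NA
Op 5: add NB@89 -> ring=[89:NB,99:NA]
Op 6: route key 55: smallest pos >= 55 is 89 -> NB
Op 7: route key 23: smallest pos >= 23 is 89 -> NB
Op 8: route key 43: smallest pos >= 43 is 89 -> NB
Op 9: remove NA -> ring=[89:NB]
Op 10: route key 32: smallest pos >= 32 is 89 -> NB
Op 11: route key 48: smallest pos >= 48 is 89 -> NB

Answer: NA NA NA NB NB NB NB NB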